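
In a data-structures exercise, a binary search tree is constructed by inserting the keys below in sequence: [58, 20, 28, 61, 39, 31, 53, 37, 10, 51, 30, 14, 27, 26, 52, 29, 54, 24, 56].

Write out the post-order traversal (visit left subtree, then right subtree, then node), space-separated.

Insert 58: tree is empty, so 58 becomes the root.
Insert 20: 20 < 58 → go left. Place as left child of 58.
Insert 28: 28 < 58 → go left; 28 > 20 → go right. Place as right child of 20.
Insert 61: 61 > 58 → go right. Place as right child of 58.
Insert 39: 39 < 58 → go left; 39 > 20 → go right; 39 > 28 → go right. Place as right child of 28.
Insert 31: 31 < 58 → go left; 31 > 20 → go right; 31 > 28 → go right; 31 < 39 → go left. Place as left child of 39.
Insert 53: 53 < 58 → go left; 53 > 20 → go right; 53 > 28 → go right; 53 > 39 → go right. Place as right child of 39.
Insert 37: 37 < 58 → go left; 37 > 20 → go right; 37 > 28 → go right; 37 < 39 → go left; 37 > 31 → go right. Place as right child of 31.
Insert 10: 10 < 58 → go left; 10 < 20 → go left. Place as left child of 20.
Insert 51: 51 < 58 → go left; 51 > 20 → go right; 51 > 28 → go right; 51 > 39 → go right; 51 < 53 → go left. Place as left child of 53.
Insert 30: 30 < 58 → go left; 30 > 20 → go right; 30 > 28 → go right; 30 < 39 → go left; 30 < 31 → go left. Place as left child of 31.
Insert 14: 14 < 58 → go left; 14 < 20 → go left; 14 > 10 → go right. Place as right child of 10.
Insert 27: 27 < 58 → go left; 27 > 20 → go right; 27 < 28 → go left. Place as left child of 28.
Insert 26: 26 < 58 → go left; 26 > 20 → go right; 26 < 28 → go left; 26 < 27 → go left. Place as left child of 27.
Insert 52: 52 < 58 → go left; 52 > 20 → go right; 52 > 28 → go right; 52 > 39 → go right; 52 < 53 → go left; 52 > 51 → go right. Place as right child of 51.
Insert 29: 29 < 58 → go left; 29 > 20 → go right; 29 > 28 → go right; 29 < 39 → go left; 29 < 31 → go left; 29 < 30 → go left. Place as left child of 30.
Insert 54: 54 < 58 → go left; 54 > 20 → go right; 54 > 28 → go right; 54 > 39 → go right; 54 > 53 → go right. Place as right child of 53.
Insert 24: 24 < 58 → go left; 24 > 20 → go right; 24 < 28 → go left; 24 < 27 → go left; 24 < 26 → go left. Place as left child of 26.
Insert 56: 56 < 58 → go left; 56 > 20 → go right; 56 > 28 → go right; 56 > 39 → go right; 56 > 53 → go right; 56 > 54 → go right. Place as right child of 54.

14 10 24 26 27 29 30 37 31 52 51 56 54 53 39 28 20 61 58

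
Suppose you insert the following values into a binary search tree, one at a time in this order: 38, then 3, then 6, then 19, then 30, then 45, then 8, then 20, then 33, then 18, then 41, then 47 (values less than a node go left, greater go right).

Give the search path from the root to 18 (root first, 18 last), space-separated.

Insert 38: tree is empty, so 38 becomes the root.
Insert 3: 3 < 38 → go left. Place as left child of 38.
Insert 6: 6 < 38 → go left; 6 > 3 → go right. Place as right child of 3.
Insert 19: 19 < 38 → go left; 19 > 3 → go right; 19 > 6 → go right. Place as right child of 6.
Insert 30: 30 < 38 → go left; 30 > 3 → go right; 30 > 6 → go right; 30 > 19 → go right. Place as right child of 19.
Insert 45: 45 > 38 → go right. Place as right child of 38.
Insert 8: 8 < 38 → go left; 8 > 3 → go right; 8 > 6 → go right; 8 < 19 → go left. Place as left child of 19.
Insert 20: 20 < 38 → go left; 20 > 3 → go right; 20 > 6 → go right; 20 > 19 → go right; 20 < 30 → go left. Place as left child of 30.
Insert 33: 33 < 38 → go left; 33 > 3 → go right; 33 > 6 → go right; 33 > 19 → go right; 33 > 30 → go right. Place as right child of 30.
Insert 18: 18 < 38 → go left; 18 > 3 → go right; 18 > 6 → go right; 18 < 19 → go left; 18 > 8 → go right. Place as right child of 8.
Insert 41: 41 > 38 → go right; 41 < 45 → go left. Place as left child of 45.
Insert 47: 47 > 38 → go right; 47 > 45 → go right. Place as right child of 45.

38 3 6 19 8 18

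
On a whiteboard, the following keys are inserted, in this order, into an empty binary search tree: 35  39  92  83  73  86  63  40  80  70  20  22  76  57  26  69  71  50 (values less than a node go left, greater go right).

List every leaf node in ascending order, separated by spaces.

Insert 35: tree is empty, so 35 becomes the root.
Insert 39: 39 > 35 → go right. Place as right child of 35.
Insert 92: 92 > 35 → go right; 92 > 39 → go right. Place as right child of 39.
Insert 83: 83 > 35 → go right; 83 > 39 → go right; 83 < 92 → go left. Place as left child of 92.
Insert 73: 73 > 35 → go right; 73 > 39 → go right; 73 < 92 → go left; 73 < 83 → go left. Place as left child of 83.
Insert 86: 86 > 35 → go right; 86 > 39 → go right; 86 < 92 → go left; 86 > 83 → go right. Place as right child of 83.
Insert 63: 63 > 35 → go right; 63 > 39 → go right; 63 < 92 → go left; 63 < 83 → go left; 63 < 73 → go left. Place as left child of 73.
Insert 40: 40 > 35 → go right; 40 > 39 → go right; 40 < 92 → go left; 40 < 83 → go left; 40 < 73 → go left; 40 < 63 → go left. Place as left child of 63.
Insert 80: 80 > 35 → go right; 80 > 39 → go right; 80 < 92 → go left; 80 < 83 → go left; 80 > 73 → go right. Place as right child of 73.
Insert 70: 70 > 35 → go right; 70 > 39 → go right; 70 < 92 → go left; 70 < 83 → go left; 70 < 73 → go left; 70 > 63 → go right. Place as right child of 63.
Insert 20: 20 < 35 → go left. Place as left child of 35.
Insert 22: 22 < 35 → go left; 22 > 20 → go right. Place as right child of 20.
Insert 76: 76 > 35 → go right; 76 > 39 → go right; 76 < 92 → go left; 76 < 83 → go left; 76 > 73 → go right; 76 < 80 → go left. Place as left child of 80.
Insert 57: 57 > 35 → go right; 57 > 39 → go right; 57 < 92 → go left; 57 < 83 → go left; 57 < 73 → go left; 57 < 63 → go left; 57 > 40 → go right. Place as right child of 40.
Insert 26: 26 < 35 → go left; 26 > 20 → go right; 26 > 22 → go right. Place as right child of 22.
Insert 69: 69 > 35 → go right; 69 > 39 → go right; 69 < 92 → go left; 69 < 83 → go left; 69 < 73 → go left; 69 > 63 → go right; 69 < 70 → go left. Place as left child of 70.
Insert 71: 71 > 35 → go right; 71 > 39 → go right; 71 < 92 → go left; 71 < 83 → go left; 71 < 73 → go left; 71 > 63 → go right; 71 > 70 → go right. Place as right child of 70.
Insert 50: 50 > 35 → go right; 50 > 39 → go right; 50 < 92 → go left; 50 < 83 → go left; 50 < 73 → go left; 50 < 63 → go left; 50 > 40 → go right; 50 < 57 → go left. Place as left child of 57.

26 50 69 71 76 86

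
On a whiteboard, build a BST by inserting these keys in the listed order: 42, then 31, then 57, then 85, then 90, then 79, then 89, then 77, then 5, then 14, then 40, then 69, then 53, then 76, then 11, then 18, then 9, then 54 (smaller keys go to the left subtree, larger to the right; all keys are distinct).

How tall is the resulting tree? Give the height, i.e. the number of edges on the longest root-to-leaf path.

6

Insert 42: tree is empty, so 42 becomes the root.
Insert 31: 31 < 42 → go left. Place as left child of 42.
Insert 57: 57 > 42 → go right. Place as right child of 42.
Insert 85: 85 > 42 → go right; 85 > 57 → go right. Place as right child of 57.
Insert 90: 90 > 42 → go right; 90 > 57 → go right; 90 > 85 → go right. Place as right child of 85.
Insert 79: 79 > 42 → go right; 79 > 57 → go right; 79 < 85 → go left. Place as left child of 85.
Insert 89: 89 > 42 → go right; 89 > 57 → go right; 89 > 85 → go right; 89 < 90 → go left. Place as left child of 90.
Insert 77: 77 > 42 → go right; 77 > 57 → go right; 77 < 85 → go left; 77 < 79 → go left. Place as left child of 79.
Insert 5: 5 < 42 → go left; 5 < 31 → go left. Place as left child of 31.
Insert 14: 14 < 42 → go left; 14 < 31 → go left; 14 > 5 → go right. Place as right child of 5.
Insert 40: 40 < 42 → go left; 40 > 31 → go right. Place as right child of 31.
Insert 69: 69 > 42 → go right; 69 > 57 → go right; 69 < 85 → go left; 69 < 79 → go left; 69 < 77 → go left. Place as left child of 77.
Insert 53: 53 > 42 → go right; 53 < 57 → go left. Place as left child of 57.
Insert 76: 76 > 42 → go right; 76 > 57 → go right; 76 < 85 → go left; 76 < 79 → go left; 76 < 77 → go left; 76 > 69 → go right. Place as right child of 69.
Insert 11: 11 < 42 → go left; 11 < 31 → go left; 11 > 5 → go right; 11 < 14 → go left. Place as left child of 14.
Insert 18: 18 < 42 → go left; 18 < 31 → go left; 18 > 5 → go right; 18 > 14 → go right. Place as right child of 14.
Insert 9: 9 < 42 → go left; 9 < 31 → go left; 9 > 5 → go right; 9 < 14 → go left; 9 < 11 → go left. Place as left child of 11.
Insert 54: 54 > 42 → go right; 54 < 57 → go left; 54 > 53 → go right. Place as right child of 53.

The deepest node is 76 at depth 6.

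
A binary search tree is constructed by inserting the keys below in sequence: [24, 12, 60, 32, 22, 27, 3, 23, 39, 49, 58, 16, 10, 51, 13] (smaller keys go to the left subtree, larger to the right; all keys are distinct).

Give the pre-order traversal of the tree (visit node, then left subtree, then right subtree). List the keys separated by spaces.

24 12 3 10 22 16 13 23 60 32 27 39 49 58 51

Insert 24: tree is empty, so 24 becomes the root.
Insert 12: 12 < 24 → go left. Place as left child of 24.
Insert 60: 60 > 24 → go right. Place as right child of 24.
Insert 32: 32 > 24 → go right; 32 < 60 → go left. Place as left child of 60.
Insert 22: 22 < 24 → go left; 22 > 12 → go right. Place as right child of 12.
Insert 27: 27 > 24 → go right; 27 < 60 → go left; 27 < 32 → go left. Place as left child of 32.
Insert 3: 3 < 24 → go left; 3 < 12 → go left. Place as left child of 12.
Insert 23: 23 < 24 → go left; 23 > 12 → go right; 23 > 22 → go right. Place as right child of 22.
Insert 39: 39 > 24 → go right; 39 < 60 → go left; 39 > 32 → go right. Place as right child of 32.
Insert 49: 49 > 24 → go right; 49 < 60 → go left; 49 > 32 → go right; 49 > 39 → go right. Place as right child of 39.
Insert 58: 58 > 24 → go right; 58 < 60 → go left; 58 > 32 → go right; 58 > 39 → go right; 58 > 49 → go right. Place as right child of 49.
Insert 16: 16 < 24 → go left; 16 > 12 → go right; 16 < 22 → go left. Place as left child of 22.
Insert 10: 10 < 24 → go left; 10 < 12 → go left; 10 > 3 → go right. Place as right child of 3.
Insert 51: 51 > 24 → go right; 51 < 60 → go left; 51 > 32 → go right; 51 > 39 → go right; 51 > 49 → go right; 51 < 58 → go left. Place as left child of 58.
Insert 13: 13 < 24 → go left; 13 > 12 → go right; 13 < 22 → go left; 13 < 16 → go left. Place as left child of 16.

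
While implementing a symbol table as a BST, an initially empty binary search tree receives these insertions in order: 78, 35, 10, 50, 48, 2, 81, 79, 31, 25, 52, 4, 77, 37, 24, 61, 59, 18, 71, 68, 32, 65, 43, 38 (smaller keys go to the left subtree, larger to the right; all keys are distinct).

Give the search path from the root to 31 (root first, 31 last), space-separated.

78 35 10 31

78: root
35: left child of 78 (depth 1)
10: left child of 35 (depth 2)
50: right child of 35 (depth 2)
48: left child of 50 (depth 3)
2: left child of 10 (depth 3)
81: right child of 78 (depth 1)
79: left child of 81 (depth 2)
31: right child of 10 (depth 3)
25: left child of 31 (depth 4)
52: right child of 50 (depth 3)
4: right child of 2 (depth 4)
77: right child of 52 (depth 4)
37: left child of 48 (depth 4)
24: left child of 25 (depth 5)
61: left child of 77 (depth 5)
59: left child of 61 (depth 6)
18: left child of 24 (depth 6)
71: right child of 61 (depth 6)
68: left child of 71 (depth 7)
32: right child of 31 (depth 4)
65: left child of 68 (depth 8)
43: right child of 37 (depth 5)
38: left child of 43 (depth 6)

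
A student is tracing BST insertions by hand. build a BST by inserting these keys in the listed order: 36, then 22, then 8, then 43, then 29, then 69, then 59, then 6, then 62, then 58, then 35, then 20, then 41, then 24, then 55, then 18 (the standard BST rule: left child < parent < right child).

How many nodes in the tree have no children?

Resulting structure (node: left, right):
  36: L=22, R=43
  22: L=8, R=29
  8: L=6, R=20
  43: L=41, R=69
  29: L=24, R=35
  69: L=59, R=–
  59: L=58, R=62
  6: L=–, R=–
  62: L=–, R=–
  58: L=55, R=–
  35: L=–, R=–
  20: L=18, R=–
  41: L=–, R=–
  24: L=–, R=–
  55: L=–, R=–
  18: L=–, R=–

Leaves: 6, 18, 24, 35, 41, 55, 62 — 7 in total.

7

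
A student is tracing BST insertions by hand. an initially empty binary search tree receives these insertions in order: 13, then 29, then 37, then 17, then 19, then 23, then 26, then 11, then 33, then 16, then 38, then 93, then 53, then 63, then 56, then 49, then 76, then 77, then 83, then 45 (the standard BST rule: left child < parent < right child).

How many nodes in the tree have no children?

13: root
29: right child of 13 (depth 1)
37: right child of 29 (depth 2)
17: left child of 29 (depth 2)
19: right child of 17 (depth 3)
23: right child of 19 (depth 4)
26: right child of 23 (depth 5)
11: left child of 13 (depth 1)
33: left child of 37 (depth 3)
16: left child of 17 (depth 3)
38: right child of 37 (depth 3)
93: right child of 38 (depth 4)
53: left child of 93 (depth 5)
63: right child of 53 (depth 6)
56: left child of 63 (depth 7)
49: left child of 53 (depth 6)
76: right child of 63 (depth 7)
77: right child of 76 (depth 8)
83: right child of 77 (depth 9)
45: left child of 49 (depth 7)

Leaves: 11, 16, 26, 33, 45, 56, 83 — 7 in total.

7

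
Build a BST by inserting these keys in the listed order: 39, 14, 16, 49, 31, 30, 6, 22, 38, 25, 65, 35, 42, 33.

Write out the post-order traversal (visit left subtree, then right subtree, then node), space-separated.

6 25 22 30 33 35 38 31 16 14 42 65 49 39

39: root
14: left child of 39 (depth 1)
16: right child of 14 (depth 2)
49: right child of 39 (depth 1)
31: right child of 16 (depth 3)
30: left child of 31 (depth 4)
6: left child of 14 (depth 2)
22: left child of 30 (depth 5)
38: right child of 31 (depth 4)
25: right child of 22 (depth 6)
65: right child of 49 (depth 2)
35: left child of 38 (depth 5)
42: left child of 49 (depth 2)
33: left child of 35 (depth 6)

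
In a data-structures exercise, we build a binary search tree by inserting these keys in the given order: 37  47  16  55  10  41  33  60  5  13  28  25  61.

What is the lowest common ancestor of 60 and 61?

60

37: root
47: right child of 37 (depth 1)
16: left child of 37 (depth 1)
55: right child of 47 (depth 2)
10: left child of 16 (depth 2)
41: left child of 47 (depth 2)
33: right child of 16 (depth 2)
60: right child of 55 (depth 3)
5: left child of 10 (depth 3)
13: right child of 10 (depth 3)
28: left child of 33 (depth 3)
25: left child of 28 (depth 4)
61: right child of 60 (depth 4)

Path to 60: 37 → 47 → 55 → 60
Path to 61: 37 → 47 → 55 → 60 → 61
60 lies on both paths and is an ancestor of the other node.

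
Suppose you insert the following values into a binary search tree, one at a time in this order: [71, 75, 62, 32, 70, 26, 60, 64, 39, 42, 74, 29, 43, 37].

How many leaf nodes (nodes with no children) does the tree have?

5

71: root
75: right child of 71 (depth 1)
62: left child of 71 (depth 1)
32: left child of 62 (depth 2)
70: right child of 62 (depth 2)
26: left child of 32 (depth 3)
60: right child of 32 (depth 3)
64: left child of 70 (depth 3)
39: left child of 60 (depth 4)
42: right child of 39 (depth 5)
74: left child of 75 (depth 2)
29: right child of 26 (depth 4)
43: right child of 42 (depth 6)
37: left child of 39 (depth 5)

Leaves: 29, 37, 43, 64, 74 — 5 in total.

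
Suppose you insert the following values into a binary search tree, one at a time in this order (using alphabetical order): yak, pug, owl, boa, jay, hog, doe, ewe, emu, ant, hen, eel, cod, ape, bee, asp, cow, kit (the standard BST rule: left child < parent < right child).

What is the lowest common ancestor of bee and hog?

Resulting structure (node: left, right):
  yak: L=pug, R=–
  pug: L=owl, R=–
  owl: L=boa, R=–
  boa: L=ant, R=jay
  jay: L=hog, R=kit
  hog: L=doe, R=–
  doe: L=cod, R=ewe
  ewe: L=emu, R=hen
  emu: L=eel, R=–
  ant: L=–, R=ape
  hen: L=–, R=–
  eel: L=–, R=–
  cod: L=–, R=cow
  ape: L=–, R=bee
  bee: L=asp, R=–
  asp: L=–, R=–
  cow: L=–, R=–
  kit: L=–, R=–

Path to bee: yak → pug → owl → boa → ant → ape → bee
Path to hog: yak → pug → owl → boa → jay → hog
The paths share a prefix ending at boa, then split left and right.

boa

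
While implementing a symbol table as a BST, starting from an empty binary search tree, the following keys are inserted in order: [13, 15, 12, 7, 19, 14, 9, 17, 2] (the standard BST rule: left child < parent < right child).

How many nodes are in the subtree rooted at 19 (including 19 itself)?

2

Insert 13: tree is empty, so 13 becomes the root.
Insert 15: 15 > 13 → go right. Place as right child of 13.
Insert 12: 12 < 13 → go left. Place as left child of 13.
Insert 7: 7 < 13 → go left; 7 < 12 → go left. Place as left child of 12.
Insert 19: 19 > 13 → go right; 19 > 15 → go right. Place as right child of 15.
Insert 14: 14 > 13 → go right; 14 < 15 → go left. Place as left child of 15.
Insert 9: 9 < 13 → go left; 9 < 12 → go left; 9 > 7 → go right. Place as right child of 7.
Insert 17: 17 > 13 → go right; 17 > 15 → go right; 17 < 19 → go left. Place as left child of 19.
Insert 2: 2 < 13 → go left; 2 < 12 → go left; 2 < 7 → go left. Place as left child of 7.

Subtree rooted at 19 contains: 19, 17 — 2 nodes.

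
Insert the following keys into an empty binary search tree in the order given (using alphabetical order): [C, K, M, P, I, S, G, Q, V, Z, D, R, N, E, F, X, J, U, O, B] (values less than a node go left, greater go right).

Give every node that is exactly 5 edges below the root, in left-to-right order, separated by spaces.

C: root
K: right child of C (depth 1)
M: right child of K (depth 2)
P: right child of M (depth 3)
I: left child of K (depth 2)
S: right child of P (depth 4)
G: left child of I (depth 3)
Q: left child of S (depth 5)
V: right child of S (depth 5)
Z: right child of V (depth 6)
D: left child of G (depth 4)
R: right child of Q (depth 6)
N: left child of P (depth 4)
E: right child of D (depth 5)
F: right child of E (depth 6)
X: left child of Z (depth 7)
J: right child of I (depth 3)
U: left child of V (depth 6)
O: right child of N (depth 5)
B: left child of C (depth 1)

E O Q V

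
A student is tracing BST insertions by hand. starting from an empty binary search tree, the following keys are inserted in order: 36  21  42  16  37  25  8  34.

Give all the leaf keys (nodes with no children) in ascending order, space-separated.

8 34 37

36: root
21: left child of 36 (depth 1)
42: right child of 36 (depth 1)
16: left child of 21 (depth 2)
37: left child of 42 (depth 2)
25: right child of 21 (depth 2)
8: left child of 16 (depth 3)
34: right child of 25 (depth 3)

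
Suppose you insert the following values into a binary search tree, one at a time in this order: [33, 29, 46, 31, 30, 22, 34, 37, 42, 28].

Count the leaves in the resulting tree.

3

Insert 33: tree is empty, so 33 becomes the root.
Insert 29: 29 < 33 → go left. Place as left child of 33.
Insert 46: 46 > 33 → go right. Place as right child of 33.
Insert 31: 31 < 33 → go left; 31 > 29 → go right. Place as right child of 29.
Insert 30: 30 < 33 → go left; 30 > 29 → go right; 30 < 31 → go left. Place as left child of 31.
Insert 22: 22 < 33 → go left; 22 < 29 → go left. Place as left child of 29.
Insert 34: 34 > 33 → go right; 34 < 46 → go left. Place as left child of 46.
Insert 37: 37 > 33 → go right; 37 < 46 → go left; 37 > 34 → go right. Place as right child of 34.
Insert 42: 42 > 33 → go right; 42 < 46 → go left; 42 > 34 → go right; 42 > 37 → go right. Place as right child of 37.
Insert 28: 28 < 33 → go left; 28 < 29 → go left; 28 > 22 → go right. Place as right child of 22.

Leaves: 28, 30, 42 — 3 in total.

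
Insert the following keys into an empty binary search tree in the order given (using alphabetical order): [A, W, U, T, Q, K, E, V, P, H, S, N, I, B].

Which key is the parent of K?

Q

A: root
W: right child of A (depth 1)
U: left child of W (depth 2)
T: left child of U (depth 3)
Q: left child of T (depth 4)
K: left child of Q (depth 5)
E: left child of K (depth 6)
V: right child of U (depth 3)
P: right child of K (depth 6)
H: right child of E (depth 7)
S: right child of Q (depth 5)
N: left child of P (depth 7)
I: right child of H (depth 8)
B: left child of E (depth 7)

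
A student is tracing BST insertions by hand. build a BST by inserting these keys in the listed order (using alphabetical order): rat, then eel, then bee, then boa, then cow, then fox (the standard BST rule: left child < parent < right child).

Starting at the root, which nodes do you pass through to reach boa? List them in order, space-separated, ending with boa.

rat eel bee boa

Insert rat: tree is empty, so rat becomes the root.
Insert eel: eel < rat → go left. Place as left child of rat.
Insert bee: bee < rat → go left; bee < eel → go left. Place as left child of eel.
Insert boa: boa < rat → go left; boa < eel → go left; boa > bee → go right. Place as right child of bee.
Insert cow: cow < rat → go left; cow < eel → go left; cow > bee → go right; cow > boa → go right. Place as right child of boa.
Insert fox: fox < rat → go left; fox > eel → go right. Place as right child of eel.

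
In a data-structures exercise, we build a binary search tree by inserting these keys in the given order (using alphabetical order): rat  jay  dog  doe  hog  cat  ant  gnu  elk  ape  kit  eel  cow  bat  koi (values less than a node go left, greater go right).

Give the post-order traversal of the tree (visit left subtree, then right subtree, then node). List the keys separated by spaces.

rat: root
jay: left child of rat (depth 1)
dog: left child of jay (depth 2)
doe: left child of dog (depth 3)
hog: right child of dog (depth 3)
cat: left child of doe (depth 4)
ant: left child of cat (depth 5)
gnu: left child of hog (depth 4)
elk: left child of gnu (depth 5)
ape: right child of ant (depth 6)
kit: right child of jay (depth 2)
eel: left child of elk (depth 6)
cow: right child of cat (depth 5)
bat: right child of ape (depth 7)
koi: right child of kit (depth 3)

bat ape ant cow cat doe eel elk gnu hog dog koi kit jay rat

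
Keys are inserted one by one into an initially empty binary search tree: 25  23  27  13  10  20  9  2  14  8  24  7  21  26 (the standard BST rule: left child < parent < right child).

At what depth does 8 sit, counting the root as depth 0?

6

Insert 25: tree is empty, so 25 becomes the root.
Insert 23: 23 < 25 → go left. Place as left child of 25.
Insert 27: 27 > 25 → go right. Place as right child of 25.
Insert 13: 13 < 25 → go left; 13 < 23 → go left. Place as left child of 23.
Insert 10: 10 < 25 → go left; 10 < 23 → go left; 10 < 13 → go left. Place as left child of 13.
Insert 20: 20 < 25 → go left; 20 < 23 → go left; 20 > 13 → go right. Place as right child of 13.
Insert 9: 9 < 25 → go left; 9 < 23 → go left; 9 < 13 → go left; 9 < 10 → go left. Place as left child of 10.
Insert 2: 2 < 25 → go left; 2 < 23 → go left; 2 < 13 → go left; 2 < 10 → go left; 2 < 9 → go left. Place as left child of 9.
Insert 14: 14 < 25 → go left; 14 < 23 → go left; 14 > 13 → go right; 14 < 20 → go left. Place as left child of 20.
Insert 8: 8 < 25 → go left; 8 < 23 → go left; 8 < 13 → go left; 8 < 10 → go left; 8 < 9 → go left; 8 > 2 → go right. Place as right child of 2.
Insert 24: 24 < 25 → go left; 24 > 23 → go right. Place as right child of 23.
Insert 7: 7 < 25 → go left; 7 < 23 → go left; 7 < 13 → go left; 7 < 10 → go left; 7 < 9 → go left; 7 > 2 → go right; 7 < 8 → go left. Place as left child of 8.
Insert 21: 21 < 25 → go left; 21 < 23 → go left; 21 > 13 → go right; 21 > 20 → go right. Place as right child of 20.
Insert 26: 26 > 25 → go right; 26 < 27 → go left. Place as left child of 27.

Path to 8: 25 → 23 → 13 → 10 → 9 → 2 → 8, which is 6 edges.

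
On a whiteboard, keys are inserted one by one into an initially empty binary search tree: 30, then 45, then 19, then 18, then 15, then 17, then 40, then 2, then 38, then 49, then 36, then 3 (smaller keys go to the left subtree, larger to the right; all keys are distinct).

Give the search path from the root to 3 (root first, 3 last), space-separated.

Insert 30: tree is empty, so 30 becomes the root.
Insert 45: 45 > 30 → go right. Place as right child of 30.
Insert 19: 19 < 30 → go left. Place as left child of 30.
Insert 18: 18 < 30 → go left; 18 < 19 → go left. Place as left child of 19.
Insert 15: 15 < 30 → go left; 15 < 19 → go left; 15 < 18 → go left. Place as left child of 18.
Insert 17: 17 < 30 → go left; 17 < 19 → go left; 17 < 18 → go left; 17 > 15 → go right. Place as right child of 15.
Insert 40: 40 > 30 → go right; 40 < 45 → go left. Place as left child of 45.
Insert 2: 2 < 30 → go left; 2 < 19 → go left; 2 < 18 → go left; 2 < 15 → go left. Place as left child of 15.
Insert 38: 38 > 30 → go right; 38 < 45 → go left; 38 < 40 → go left. Place as left child of 40.
Insert 49: 49 > 30 → go right; 49 > 45 → go right. Place as right child of 45.
Insert 36: 36 > 30 → go right; 36 < 45 → go left; 36 < 40 → go left; 36 < 38 → go left. Place as left child of 38.
Insert 3: 3 < 30 → go left; 3 < 19 → go left; 3 < 18 → go left; 3 < 15 → go left; 3 > 2 → go right. Place as right child of 2.

30 19 18 15 2 3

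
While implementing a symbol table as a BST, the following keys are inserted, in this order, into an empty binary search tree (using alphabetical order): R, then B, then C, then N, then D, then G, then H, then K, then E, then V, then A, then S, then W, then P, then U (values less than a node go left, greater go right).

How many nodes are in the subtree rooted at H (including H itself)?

Resulting structure (node: left, right):
  R: L=B, R=V
  B: L=A, R=C
  C: L=–, R=N
  N: L=D, R=P
  D: L=–, R=G
  G: L=E, R=H
  H: L=–, R=K
  K: L=–, R=–
  E: L=–, R=–
  V: L=S, R=W
  A: L=–, R=–
  S: L=–, R=U
  W: L=–, R=–
  P: L=–, R=–
  U: L=–, R=–

Subtree rooted at H contains: H, K — 2 nodes.

2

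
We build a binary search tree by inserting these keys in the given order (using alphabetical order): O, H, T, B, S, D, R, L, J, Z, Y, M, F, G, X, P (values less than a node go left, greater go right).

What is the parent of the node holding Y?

Z

Resulting structure (node: left, right):
  O: L=H, R=T
  H: L=B, R=L
  T: L=S, R=Z
  B: L=–, R=D
  S: L=R, R=–
  D: L=–, R=F
  R: L=P, R=–
  L: L=J, R=M
  J: L=–, R=–
  Z: L=Y, R=–
  Y: L=X, R=–
  M: L=–, R=–
  F: L=–, R=G
  G: L=–, R=–
  X: L=–, R=–
  P: L=–, R=–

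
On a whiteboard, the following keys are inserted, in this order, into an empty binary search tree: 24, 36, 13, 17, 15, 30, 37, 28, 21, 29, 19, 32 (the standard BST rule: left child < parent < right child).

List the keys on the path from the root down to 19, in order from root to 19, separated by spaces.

24 13 17 21 19

Insert 24: tree is empty, so 24 becomes the root.
Insert 36: 36 > 24 → go right. Place as right child of 24.
Insert 13: 13 < 24 → go left. Place as left child of 24.
Insert 17: 17 < 24 → go left; 17 > 13 → go right. Place as right child of 13.
Insert 15: 15 < 24 → go left; 15 > 13 → go right; 15 < 17 → go left. Place as left child of 17.
Insert 30: 30 > 24 → go right; 30 < 36 → go left. Place as left child of 36.
Insert 37: 37 > 24 → go right; 37 > 36 → go right. Place as right child of 36.
Insert 28: 28 > 24 → go right; 28 < 36 → go left; 28 < 30 → go left. Place as left child of 30.
Insert 21: 21 < 24 → go left; 21 > 13 → go right; 21 > 17 → go right. Place as right child of 17.
Insert 29: 29 > 24 → go right; 29 < 36 → go left; 29 < 30 → go left; 29 > 28 → go right. Place as right child of 28.
Insert 19: 19 < 24 → go left; 19 > 13 → go right; 19 > 17 → go right; 19 < 21 → go left. Place as left child of 21.
Insert 32: 32 > 24 → go right; 32 < 36 → go left; 32 > 30 → go right. Place as right child of 30.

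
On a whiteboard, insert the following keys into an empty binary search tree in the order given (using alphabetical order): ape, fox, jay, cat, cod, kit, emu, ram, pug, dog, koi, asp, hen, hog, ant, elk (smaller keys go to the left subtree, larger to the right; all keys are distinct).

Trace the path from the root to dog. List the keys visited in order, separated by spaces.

ape fox cat cod emu dog

Insert ape: tree is empty, so ape becomes the root.
Insert fox: fox > ape → go right. Place as right child of ape.
Insert jay: jay > ape → go right; jay > fox → go right. Place as right child of fox.
Insert cat: cat > ape → go right; cat < fox → go left. Place as left child of fox.
Insert cod: cod > ape → go right; cod < fox → go left; cod > cat → go right. Place as right child of cat.
Insert kit: kit > ape → go right; kit > fox → go right; kit > jay → go right. Place as right child of jay.
Insert emu: emu > ape → go right; emu < fox → go left; emu > cat → go right; emu > cod → go right. Place as right child of cod.
Insert ram: ram > ape → go right; ram > fox → go right; ram > jay → go right; ram > kit → go right. Place as right child of kit.
Insert pug: pug > ape → go right; pug > fox → go right; pug > jay → go right; pug > kit → go right; pug < ram → go left. Place as left child of ram.
Insert dog: dog > ape → go right; dog < fox → go left; dog > cat → go right; dog > cod → go right; dog < emu → go left. Place as left child of emu.
Insert koi: koi > ape → go right; koi > fox → go right; koi > jay → go right; koi > kit → go right; koi < ram → go left; koi < pug → go left. Place as left child of pug.
Insert asp: asp > ape → go right; asp < fox → go left; asp < cat → go left. Place as left child of cat.
Insert hen: hen > ape → go right; hen > fox → go right; hen < jay → go left. Place as left child of jay.
Insert hog: hog > ape → go right; hog > fox → go right; hog < jay → go left; hog > hen → go right. Place as right child of hen.
Insert ant: ant < ape → go left. Place as left child of ape.
Insert elk: elk > ape → go right; elk < fox → go left; elk > cat → go right; elk > cod → go right; elk < emu → go left; elk > dog → go right. Place as right child of dog.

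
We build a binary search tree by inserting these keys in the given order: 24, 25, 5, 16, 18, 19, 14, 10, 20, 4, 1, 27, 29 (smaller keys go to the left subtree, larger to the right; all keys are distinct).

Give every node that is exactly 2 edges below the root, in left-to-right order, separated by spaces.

4 16 27

Insert 24: tree is empty, so 24 becomes the root.
Insert 25: 25 > 24 → go right. Place as right child of 24.
Insert 5: 5 < 24 → go left. Place as left child of 24.
Insert 16: 16 < 24 → go left; 16 > 5 → go right. Place as right child of 5.
Insert 18: 18 < 24 → go left; 18 > 5 → go right; 18 > 16 → go right. Place as right child of 16.
Insert 19: 19 < 24 → go left; 19 > 5 → go right; 19 > 16 → go right; 19 > 18 → go right. Place as right child of 18.
Insert 14: 14 < 24 → go left; 14 > 5 → go right; 14 < 16 → go left. Place as left child of 16.
Insert 10: 10 < 24 → go left; 10 > 5 → go right; 10 < 16 → go left; 10 < 14 → go left. Place as left child of 14.
Insert 20: 20 < 24 → go left; 20 > 5 → go right; 20 > 16 → go right; 20 > 18 → go right; 20 > 19 → go right. Place as right child of 19.
Insert 4: 4 < 24 → go left; 4 < 5 → go left. Place as left child of 5.
Insert 1: 1 < 24 → go left; 1 < 5 → go left; 1 < 4 → go left. Place as left child of 4.
Insert 27: 27 > 24 → go right; 27 > 25 → go right. Place as right child of 25.
Insert 29: 29 > 24 → go right; 29 > 25 → go right; 29 > 27 → go right. Place as right child of 27.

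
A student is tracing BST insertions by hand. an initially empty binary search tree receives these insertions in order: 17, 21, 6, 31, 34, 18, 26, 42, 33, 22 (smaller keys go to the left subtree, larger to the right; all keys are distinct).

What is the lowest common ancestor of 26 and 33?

Insert 17: tree is empty, so 17 becomes the root.
Insert 21: 21 > 17 → go right. Place as right child of 17.
Insert 6: 6 < 17 → go left. Place as left child of 17.
Insert 31: 31 > 17 → go right; 31 > 21 → go right. Place as right child of 21.
Insert 34: 34 > 17 → go right; 34 > 21 → go right; 34 > 31 → go right. Place as right child of 31.
Insert 18: 18 > 17 → go right; 18 < 21 → go left. Place as left child of 21.
Insert 26: 26 > 17 → go right; 26 > 21 → go right; 26 < 31 → go left. Place as left child of 31.
Insert 42: 42 > 17 → go right; 42 > 21 → go right; 42 > 31 → go right; 42 > 34 → go right. Place as right child of 34.
Insert 33: 33 > 17 → go right; 33 > 21 → go right; 33 > 31 → go right; 33 < 34 → go left. Place as left child of 34.
Insert 22: 22 > 17 → go right; 22 > 21 → go right; 22 < 31 → go left; 22 < 26 → go left. Place as left child of 26.

Path to 26: 17 → 21 → 31 → 26
Path to 33: 17 → 21 → 31 → 34 → 33
The paths share a prefix ending at 31, then split left and right.

31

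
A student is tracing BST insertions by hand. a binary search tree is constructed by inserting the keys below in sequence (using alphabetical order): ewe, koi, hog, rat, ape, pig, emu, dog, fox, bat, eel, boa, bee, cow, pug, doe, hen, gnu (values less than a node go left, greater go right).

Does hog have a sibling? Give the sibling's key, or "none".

rat

Insert ewe: tree is empty, so ewe becomes the root.
Insert koi: koi > ewe → go right. Place as right child of ewe.
Insert hog: hog > ewe → go right; hog < koi → go left. Place as left child of koi.
Insert rat: rat > ewe → go right; rat > koi → go right. Place as right child of koi.
Insert ape: ape < ewe → go left. Place as left child of ewe.
Insert pig: pig > ewe → go right; pig > koi → go right; pig < rat → go left. Place as left child of rat.
Insert emu: emu < ewe → go left; emu > ape → go right. Place as right child of ape.
Insert dog: dog < ewe → go left; dog > ape → go right; dog < emu → go left. Place as left child of emu.
Insert fox: fox > ewe → go right; fox < koi → go left; fox < hog → go left. Place as left child of hog.
Insert bat: bat < ewe → go left; bat > ape → go right; bat < emu → go left; bat < dog → go left. Place as left child of dog.
Insert eel: eel < ewe → go left; eel > ape → go right; eel < emu → go left; eel > dog → go right. Place as right child of dog.
Insert boa: boa < ewe → go left; boa > ape → go right; boa < emu → go left; boa < dog → go left; boa > bat → go right. Place as right child of bat.
Insert bee: bee < ewe → go left; bee > ape → go right; bee < emu → go left; bee < dog → go left; bee > bat → go right; bee < boa → go left. Place as left child of boa.
Insert cow: cow < ewe → go left; cow > ape → go right; cow < emu → go left; cow < dog → go left; cow > bat → go right; cow > boa → go right. Place as right child of boa.
Insert pug: pug > ewe → go right; pug > koi → go right; pug < rat → go left; pug > pig → go right. Place as right child of pig.
Insert doe: doe < ewe → go left; doe > ape → go right; doe < emu → go left; doe < dog → go left; doe > bat → go right; doe > boa → go right; doe > cow → go right. Place as right child of cow.
Insert hen: hen > ewe → go right; hen < koi → go left; hen < hog → go left; hen > fox → go right. Place as right child of fox.
Insert gnu: gnu > ewe → go right; gnu < koi → go left; gnu < hog → go left; gnu > fox → go right; gnu < hen → go left. Place as left child of hen.

hog's parent is koi; the other child of koi is rat.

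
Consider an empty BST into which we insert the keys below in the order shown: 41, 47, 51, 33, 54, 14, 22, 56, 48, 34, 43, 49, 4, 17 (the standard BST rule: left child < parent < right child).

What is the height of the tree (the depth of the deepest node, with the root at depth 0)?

4

Resulting structure (node: left, right):
  41: L=33, R=47
  47: L=43, R=51
  51: L=48, R=54
  33: L=14, R=34
  54: L=–, R=56
  14: L=4, R=22
  22: L=17, R=–
  56: L=–, R=–
  48: L=–, R=49
  34: L=–, R=–
  43: L=–, R=–
  49: L=–, R=–
  4: L=–, R=–
  17: L=–, R=–

The deepest node is 56 at depth 4.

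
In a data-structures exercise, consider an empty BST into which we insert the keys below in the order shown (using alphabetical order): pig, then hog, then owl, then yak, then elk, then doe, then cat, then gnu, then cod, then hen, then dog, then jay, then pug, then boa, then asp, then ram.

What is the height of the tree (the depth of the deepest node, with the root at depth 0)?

6

Insert pig: tree is empty, so pig becomes the root.
Insert hog: hog < pig → go left. Place as left child of pig.
Insert owl: owl < pig → go left; owl > hog → go right. Place as right child of hog.
Insert yak: yak > pig → go right. Place as right child of pig.
Insert elk: elk < pig → go left; elk < hog → go left. Place as left child of hog.
Insert doe: doe < pig → go left; doe < hog → go left; doe < elk → go left. Place as left child of elk.
Insert cat: cat < pig → go left; cat < hog → go left; cat < elk → go left; cat < doe → go left. Place as left child of doe.
Insert gnu: gnu < pig → go left; gnu < hog → go left; gnu > elk → go right. Place as right child of elk.
Insert cod: cod < pig → go left; cod < hog → go left; cod < elk → go left; cod < doe → go left; cod > cat → go right. Place as right child of cat.
Insert hen: hen < pig → go left; hen < hog → go left; hen > elk → go right; hen > gnu → go right. Place as right child of gnu.
Insert dog: dog < pig → go left; dog < hog → go left; dog < elk → go left; dog > doe → go right. Place as right child of doe.
Insert jay: jay < pig → go left; jay > hog → go right; jay < owl → go left. Place as left child of owl.
Insert pug: pug > pig → go right; pug < yak → go left. Place as left child of yak.
Insert boa: boa < pig → go left; boa < hog → go left; boa < elk → go left; boa < doe → go left; boa < cat → go left. Place as left child of cat.
Insert asp: asp < pig → go left; asp < hog → go left; asp < elk → go left; asp < doe → go left; asp < cat → go left; asp < boa → go left. Place as left child of boa.
Insert ram: ram > pig → go right; ram < yak → go left; ram > pug → go right. Place as right child of pug.

The deepest node is asp at depth 6.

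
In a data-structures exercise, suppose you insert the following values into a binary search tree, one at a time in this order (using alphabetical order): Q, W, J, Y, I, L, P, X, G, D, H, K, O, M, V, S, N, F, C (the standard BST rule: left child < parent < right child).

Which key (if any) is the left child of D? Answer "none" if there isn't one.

Q: root
W: right child of Q (depth 1)
J: left child of Q (depth 1)
Y: right child of W (depth 2)
I: left child of J (depth 2)
L: right child of J (depth 2)
P: right child of L (depth 3)
X: left child of Y (depth 3)
G: left child of I (depth 3)
D: left child of G (depth 4)
H: right child of G (depth 4)
K: left child of L (depth 3)
O: left child of P (depth 4)
M: left child of O (depth 5)
V: left child of W (depth 2)
S: left child of V (depth 3)
N: right child of M (depth 6)
F: right child of D (depth 5)
C: left child of D (depth 5)

C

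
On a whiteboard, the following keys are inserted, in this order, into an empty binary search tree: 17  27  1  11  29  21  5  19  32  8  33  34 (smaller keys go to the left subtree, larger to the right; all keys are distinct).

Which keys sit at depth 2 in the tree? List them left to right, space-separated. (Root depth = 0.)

Insert 17: tree is empty, so 17 becomes the root.
Insert 27: 27 > 17 → go right. Place as right child of 17.
Insert 1: 1 < 17 → go left. Place as left child of 17.
Insert 11: 11 < 17 → go left; 11 > 1 → go right. Place as right child of 1.
Insert 29: 29 > 17 → go right; 29 > 27 → go right. Place as right child of 27.
Insert 21: 21 > 17 → go right; 21 < 27 → go left. Place as left child of 27.
Insert 5: 5 < 17 → go left; 5 > 1 → go right; 5 < 11 → go left. Place as left child of 11.
Insert 19: 19 > 17 → go right; 19 < 27 → go left; 19 < 21 → go left. Place as left child of 21.
Insert 32: 32 > 17 → go right; 32 > 27 → go right; 32 > 29 → go right. Place as right child of 29.
Insert 8: 8 < 17 → go left; 8 > 1 → go right; 8 < 11 → go left; 8 > 5 → go right. Place as right child of 5.
Insert 33: 33 > 17 → go right; 33 > 27 → go right; 33 > 29 → go right; 33 > 32 → go right. Place as right child of 32.
Insert 34: 34 > 17 → go right; 34 > 27 → go right; 34 > 29 → go right; 34 > 32 → go right; 34 > 33 → go right. Place as right child of 33.

11 21 29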